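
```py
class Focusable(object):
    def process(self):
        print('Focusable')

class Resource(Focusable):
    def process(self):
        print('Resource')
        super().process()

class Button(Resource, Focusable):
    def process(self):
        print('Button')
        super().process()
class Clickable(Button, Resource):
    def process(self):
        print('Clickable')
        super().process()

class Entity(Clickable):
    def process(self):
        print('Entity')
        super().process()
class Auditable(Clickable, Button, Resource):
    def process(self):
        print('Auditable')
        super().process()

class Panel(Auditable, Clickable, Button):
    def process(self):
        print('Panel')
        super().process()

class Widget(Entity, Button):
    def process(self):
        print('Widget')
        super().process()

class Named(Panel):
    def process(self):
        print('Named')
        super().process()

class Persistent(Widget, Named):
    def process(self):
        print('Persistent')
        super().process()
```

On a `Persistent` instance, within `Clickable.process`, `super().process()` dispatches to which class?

Button

L[Persistent] = Persistent + merge(L[Widget], L[Named], [Widget Named])
  take Widget:  [Widget Entity Clickable Button Resource Focusable object] + [Named Panel Auditable Clickable Button Resource Focusable object] + [Widget Named]
  take Entity:  [Entity Clickable Button Resource Focusable object] + [Named Panel Auditable Clickable Button Resource Focusable object] + [Named]
  take Named:  [Clickable Button Resource Focusable object] + [Named Panel Auditable Clickable Button Resource Focusable object] + [Named]
  take Panel:  [Clickable Button Resource Focusable object] + [Panel Auditable Clickable Button Resource Focusable object]
  take Auditable:  [Clickable Button Resource Focusable object] + [Auditable Clickable Button Resource Focusable object]
  take Clickable:  [Clickable Button Resource Focusable object] + [Clickable Button Resource Focusable object]
  take Button:  [Button Resource Focusable object] + [Button Resource Focusable object]
  take Resource:  [Resource Focusable object] + [Resource Focusable object]
  take Focusable:  [Focusable object] + [Focusable object]
  take object:  [object] + [object]
MRO: Persistent Widget Entity Named Panel Auditable Clickable Button Resource Focusable object
super() in Clickable.process on a Persistent instance goes to the class after Clickable in Persistent's MRO: Button.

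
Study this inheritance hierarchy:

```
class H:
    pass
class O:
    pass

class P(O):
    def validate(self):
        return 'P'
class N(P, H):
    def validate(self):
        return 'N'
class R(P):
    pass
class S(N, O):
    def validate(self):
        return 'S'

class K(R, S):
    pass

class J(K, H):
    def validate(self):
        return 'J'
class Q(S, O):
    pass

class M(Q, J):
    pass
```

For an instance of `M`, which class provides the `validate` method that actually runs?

L[M] = M + merge(L[Q], L[J], [Q J])
  take Q:  [Q S N P O H object] + [J K R S N P O H object] + [Q J]
  take J:  [S N P O H object] + [J K R S N P O H object] + [J]
  take K:  [S N P O H object] + [K R S N P O H object]
  take R:  [S N P O H object] + [R S N P O H object]
  take S:  [S N P O H object] + [S N P O H object]
  take N:  [N P O H object] + [N P O H object]
  take P:  [P O H object] + [P O H object]
  take O:  [O H object] + [O H object]
  take H:  [H object] + [H object]
  take object:  [object] + [object]
MRO: M Q J K R S N P O H object
validate is defined in: J, N, P, S. First along the MRO is J.

J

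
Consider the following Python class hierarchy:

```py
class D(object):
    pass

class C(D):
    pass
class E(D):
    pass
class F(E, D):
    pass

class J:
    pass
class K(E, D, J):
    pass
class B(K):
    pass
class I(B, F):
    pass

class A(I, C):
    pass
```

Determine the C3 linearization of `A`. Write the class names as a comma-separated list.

A, I, B, K, F, E, C, D, J, object

L[A] = A + merge(L[I], L[C], [I C])
  take I:  [I B K F E D J object] + [C D object] + [I C]
  take B:  [B K F E D J object] + [C D object] + [C]
  take K:  [K F E D J object] + [C D object] + [C]
  take F:  [F E D J object] + [C D object] + [C]
  take E:  [E D J object] + [C D object] + [C]
  take C:  [D J object] + [C D object] + [C]
  take D:  [D J object] + [D object]
  take J:  [J object] + [object]
  take object:  [object] + [object]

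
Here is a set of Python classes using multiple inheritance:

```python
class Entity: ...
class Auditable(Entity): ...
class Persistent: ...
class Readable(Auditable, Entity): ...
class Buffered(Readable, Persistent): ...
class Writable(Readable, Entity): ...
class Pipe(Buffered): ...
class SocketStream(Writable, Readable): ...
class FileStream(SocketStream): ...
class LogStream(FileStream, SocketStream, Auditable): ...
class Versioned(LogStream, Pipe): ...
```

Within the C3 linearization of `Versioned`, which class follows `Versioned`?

L[Versioned] = Versioned + merge(L[LogStream], L[Pipe], [LogStream Pipe])
  take LogStream:  [LogStream FileStream SocketStream Writable Readable Auditable Entity object] + [Pipe Buffered Readable Auditable Entity Persistent object] + [LogStream Pipe]
  take FileStream:  [FileStream SocketStream Writable Readable Auditable Entity object] + [Pipe Buffered Readable Auditable Entity Persistent object] + [Pipe]
  take SocketStream:  [SocketStream Writable Readable Auditable Entity object] + [Pipe Buffered Readable Auditable Entity Persistent object] + [Pipe]
  take Writable:  [Writable Readable Auditable Entity object] + [Pipe Buffered Readable Auditable Entity Persistent object] + [Pipe]
  take Pipe:  [Readable Auditable Entity object] + [Pipe Buffered Readable Auditable Entity Persistent object] + [Pipe]
  take Buffered:  [Readable Auditable Entity object] + [Buffered Readable Auditable Entity Persistent object]
  take Readable:  [Readable Auditable Entity object] + [Readable Auditable Entity Persistent object]
  take Auditable:  [Auditable Entity object] + [Auditable Entity Persistent object]
  take Entity:  [Entity object] + [Entity Persistent object]
  take Persistent:  [object] + [Persistent object]
  take object:  [object] + [object]
MRO: Versioned LogStream FileStream SocketStream Writable Pipe Buffered Readable Auditable Entity Persistent object
Versioned is at position 0; next is LogStream.

LogStream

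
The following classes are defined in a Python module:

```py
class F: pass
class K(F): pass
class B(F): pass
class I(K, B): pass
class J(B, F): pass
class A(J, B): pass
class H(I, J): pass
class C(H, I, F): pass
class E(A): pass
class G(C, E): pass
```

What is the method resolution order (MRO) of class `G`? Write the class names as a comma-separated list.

G, C, H, I, K, E, A, J, B, F, object

L[G] = G + merge(L[C], L[E], [C E])
  take C:  [C H I K J B F object] + [E A J B F object] + [C E]
  take H:  [H I K J B F object] + [E A J B F object] + [E]
  take I:  [I K J B F object] + [E A J B F object] + [E]
  take K:  [K J B F object] + [E A J B F object] + [E]
  take E:  [J B F object] + [E A J B F object] + [E]
  take A:  [J B F object] + [A J B F object]
  take J:  [J B F object] + [J B F object]
  take B:  [B F object] + [B F object]
  take F:  [F object] + [F object]
  take object:  [object] + [object]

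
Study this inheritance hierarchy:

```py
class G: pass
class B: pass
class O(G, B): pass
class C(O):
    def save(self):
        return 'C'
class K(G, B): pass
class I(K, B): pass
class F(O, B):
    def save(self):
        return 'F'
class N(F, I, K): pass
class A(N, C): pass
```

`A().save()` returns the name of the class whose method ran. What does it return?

L[A] = A + merge(L[N], L[C], [N C])
  take N:  [N F O I K G B object] + [C O G B object] + [N C]
  take F:  [F O I K G B object] + [C O G B object] + [C]
  take C:  [O I K G B object] + [C O G B object] + [C]
  take O:  [O I K G B object] + [O G B object]
  take I:  [I K G B object] + [G B object]
  take K:  [K G B object] + [G B object]
  take G:  [G B object] + [G B object]
  take B:  [B object] + [B object]
  take object:  [object] + [object]
MRO: A N F C O I K G B object
save is defined in: C, F. First along the MRO is F.

F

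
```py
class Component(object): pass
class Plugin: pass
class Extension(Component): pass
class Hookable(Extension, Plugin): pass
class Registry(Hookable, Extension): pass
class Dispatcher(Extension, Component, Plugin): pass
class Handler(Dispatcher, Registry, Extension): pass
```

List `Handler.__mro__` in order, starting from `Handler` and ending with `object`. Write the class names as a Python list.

L[Handler] = Handler + merge(L[Dispatcher], L[Registry], L[Extension], [Dispatcher Registry Extension])
  take Dispatcher:  [Dispatcher Extension Component Plugin object] + [Registry Hookable Extension Component Plugin object] + [Extension Component object] + [Dispatcher Registry Extension]
  take Registry:  [Extension Component Plugin object] + [Registry Hookable Extension Component Plugin object] + [Extension Component object] + [Registry Extension]
  take Hookable:  [Extension Component Plugin object] + [Hookable Extension Component Plugin object] + [Extension Component object] + [Extension]
  take Extension:  [Extension Component Plugin object] + [Extension Component Plugin object] + [Extension Component object] + [Extension]
  take Component:  [Component Plugin object] + [Component Plugin object] + [Component object]
  take Plugin:  [Plugin object] + [Plugin object] + [object]
  take object:  [object] + [object] + [object]

[Handler, Dispatcher, Registry, Hookable, Extension, Component, Plugin, object]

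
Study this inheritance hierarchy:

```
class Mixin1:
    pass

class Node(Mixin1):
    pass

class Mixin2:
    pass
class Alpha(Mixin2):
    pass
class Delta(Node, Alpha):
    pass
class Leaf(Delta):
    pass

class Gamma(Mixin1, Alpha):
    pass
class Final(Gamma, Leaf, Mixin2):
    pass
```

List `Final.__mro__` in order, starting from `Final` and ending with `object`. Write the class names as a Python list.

L[Final] = Final + merge(L[Gamma], L[Leaf], L[Mixin2], [Gamma Leaf Mixin2])
  take Gamma:  [Gamma Mixin1 Alpha Mixin2 object] + [Leaf Delta Node Mixin1 Alpha Mixin2 object] + [Mixin2 object] + [Gamma Leaf Mixin2]
  take Leaf:  [Mixin1 Alpha Mixin2 object] + [Leaf Delta Node Mixin1 Alpha Mixin2 object] + [Mixin2 object] + [Leaf Mixin2]
  take Delta:  [Mixin1 Alpha Mixin2 object] + [Delta Node Mixin1 Alpha Mixin2 object] + [Mixin2 object] + [Mixin2]
  take Node:  [Mixin1 Alpha Mixin2 object] + [Node Mixin1 Alpha Mixin2 object] + [Mixin2 object] + [Mixin2]
  take Mixin1:  [Mixin1 Alpha Mixin2 object] + [Mixin1 Alpha Mixin2 object] + [Mixin2 object] + [Mixin2]
  take Alpha:  [Alpha Mixin2 object] + [Alpha Mixin2 object] + [Mixin2 object] + [Mixin2]
  take Mixin2:  [Mixin2 object] + [Mixin2 object] + [Mixin2 object] + [Mixin2]
  take object:  [object] + [object] + [object]

[Final, Gamma, Leaf, Delta, Node, Mixin1, Alpha, Mixin2, object]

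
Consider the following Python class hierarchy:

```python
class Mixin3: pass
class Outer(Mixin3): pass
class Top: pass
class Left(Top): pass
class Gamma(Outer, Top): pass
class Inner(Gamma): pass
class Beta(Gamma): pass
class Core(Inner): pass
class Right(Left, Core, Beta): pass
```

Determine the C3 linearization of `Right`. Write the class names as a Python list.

L[Right] = Right + merge(L[Left], L[Core], L[Beta], [Left Core Beta])
  take Left:  [Left Top object] + [Core Inner Gamma Outer Mixin3 Top object] + [Beta Gamma Outer Mixin3 Top object] + [Left Core Beta]
  take Core:  [Top object] + [Core Inner Gamma Outer Mixin3 Top object] + [Beta Gamma Outer Mixin3 Top object] + [Core Beta]
  take Inner:  [Top object] + [Inner Gamma Outer Mixin3 Top object] + [Beta Gamma Outer Mixin3 Top object] + [Beta]
  take Beta:  [Top object] + [Gamma Outer Mixin3 Top object] + [Beta Gamma Outer Mixin3 Top object] + [Beta]
  take Gamma:  [Top object] + [Gamma Outer Mixin3 Top object] + [Gamma Outer Mixin3 Top object]
  take Outer:  [Top object] + [Outer Mixin3 Top object] + [Outer Mixin3 Top object]
  take Mixin3:  [Top object] + [Mixin3 Top object] + [Mixin3 Top object]
  take Top:  [Top object] + [Top object] + [Top object]
  take object:  [object] + [object] + [object]

[Right, Left, Core, Inner, Beta, Gamma, Outer, Mixin3, Top, object]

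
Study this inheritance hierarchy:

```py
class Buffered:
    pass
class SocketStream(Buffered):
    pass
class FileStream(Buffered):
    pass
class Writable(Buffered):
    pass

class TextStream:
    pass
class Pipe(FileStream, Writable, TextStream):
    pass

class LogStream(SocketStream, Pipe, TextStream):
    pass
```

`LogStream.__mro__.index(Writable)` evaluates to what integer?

4

L[LogStream] = LogStream + merge(L[SocketStream], L[Pipe], L[TextStream], [SocketStream Pipe TextStream])
  take SocketStream:  [SocketStream Buffered object] + [Pipe FileStream Writable Buffered TextStream object] + [TextStream object] + [SocketStream Pipe TextStream]
  take Pipe:  [Buffered object] + [Pipe FileStream Writable Buffered TextStream object] + [TextStream object] + [Pipe TextStream]
  take FileStream:  [Buffered object] + [FileStream Writable Buffered TextStream object] + [TextStream object] + [TextStream]
  take Writable:  [Buffered object] + [Writable Buffered TextStream object] + [TextStream object] + [TextStream]
  take Buffered:  [Buffered object] + [Buffered TextStream object] + [TextStream object] + [TextStream]
  take TextStream:  [object] + [TextStream object] + [TextStream object] + [TextStream]
  take object:  [object] + [object] + [object]
MRO: LogStream SocketStream Pipe FileStream Writable Buffered TextStream object
Writable sits at index 4.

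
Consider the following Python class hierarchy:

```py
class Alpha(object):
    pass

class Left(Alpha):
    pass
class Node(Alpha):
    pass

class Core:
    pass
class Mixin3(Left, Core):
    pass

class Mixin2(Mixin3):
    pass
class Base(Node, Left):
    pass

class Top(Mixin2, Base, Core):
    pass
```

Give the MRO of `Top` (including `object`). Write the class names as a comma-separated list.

Top, Mixin2, Mixin3, Base, Node, Left, Alpha, Core, object

L[Top] = Top + merge(L[Mixin2], L[Base], L[Core], [Mixin2 Base Core])
  take Mixin2:  [Mixin2 Mixin3 Left Alpha Core object] + [Base Node Left Alpha object] + [Core object] + [Mixin2 Base Core]
  take Mixin3:  [Mixin3 Left Alpha Core object] + [Base Node Left Alpha object] + [Core object] + [Base Core]
  take Base:  [Left Alpha Core object] + [Base Node Left Alpha object] + [Core object] + [Base Core]
  take Node:  [Left Alpha Core object] + [Node Left Alpha object] + [Core object] + [Core]
  take Left:  [Left Alpha Core object] + [Left Alpha object] + [Core object] + [Core]
  take Alpha:  [Alpha Core object] + [Alpha object] + [Core object] + [Core]
  take Core:  [Core object] + [object] + [Core object] + [Core]
  take object:  [object] + [object] + [object]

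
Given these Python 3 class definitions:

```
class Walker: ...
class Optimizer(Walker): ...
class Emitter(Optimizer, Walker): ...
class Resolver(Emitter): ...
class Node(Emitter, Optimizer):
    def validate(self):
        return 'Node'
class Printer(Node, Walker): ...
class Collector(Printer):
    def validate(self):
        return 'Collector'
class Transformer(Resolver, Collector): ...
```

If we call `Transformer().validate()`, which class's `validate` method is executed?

Collector

L[Transformer] = Transformer + merge(L[Resolver], L[Collector], [Resolver Collector])
  take Resolver:  [Resolver Emitter Optimizer Walker object] + [Collector Printer Node Emitter Optimizer Walker object] + [Resolver Collector]
  take Collector:  [Emitter Optimizer Walker object] + [Collector Printer Node Emitter Optimizer Walker object] + [Collector]
  take Printer:  [Emitter Optimizer Walker object] + [Printer Node Emitter Optimizer Walker object]
  take Node:  [Emitter Optimizer Walker object] + [Node Emitter Optimizer Walker object]
  take Emitter:  [Emitter Optimizer Walker object] + [Emitter Optimizer Walker object]
  take Optimizer:  [Optimizer Walker object] + [Optimizer Walker object]
  take Walker:  [Walker object] + [Walker object]
  take object:  [object] + [object]
MRO: Transformer Resolver Collector Printer Node Emitter Optimizer Walker object
validate is defined in: Collector, Node. First along the MRO is Collector.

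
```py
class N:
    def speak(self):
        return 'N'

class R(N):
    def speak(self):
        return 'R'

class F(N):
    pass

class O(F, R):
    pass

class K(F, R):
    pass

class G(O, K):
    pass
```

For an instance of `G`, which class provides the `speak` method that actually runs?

L[G] = G + merge(L[O], L[K], [O K])
  take O:  [O F R N object] + [K F R N object] + [O K]
  take K:  [F R N object] + [K F R N object] + [K]
  take F:  [F R N object] + [F R N object]
  take R:  [R N object] + [R N object]
  take N:  [N object] + [N object]
  take object:  [object] + [object]
MRO: G O K F R N object
speak is defined in: N, R. First along the MRO is R.

R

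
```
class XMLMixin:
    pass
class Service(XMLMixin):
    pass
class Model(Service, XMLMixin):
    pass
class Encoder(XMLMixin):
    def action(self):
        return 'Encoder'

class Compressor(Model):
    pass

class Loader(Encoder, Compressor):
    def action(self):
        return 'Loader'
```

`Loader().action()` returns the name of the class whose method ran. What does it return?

Loader

L[Loader] = Loader + merge(L[Encoder], L[Compressor], [Encoder Compressor])
  take Encoder:  [Encoder XMLMixin object] + [Compressor Model Service XMLMixin object] + [Encoder Compressor]
  take Compressor:  [XMLMixin object] + [Compressor Model Service XMLMixin object] + [Compressor]
  take Model:  [XMLMixin object] + [Model Service XMLMixin object]
  take Service:  [XMLMixin object] + [Service XMLMixin object]
  take XMLMixin:  [XMLMixin object] + [XMLMixin object]
  take object:  [object] + [object]
MRO: Loader Encoder Compressor Model Service XMLMixin object
action is defined in: Encoder, Loader. First along the MRO is Loader.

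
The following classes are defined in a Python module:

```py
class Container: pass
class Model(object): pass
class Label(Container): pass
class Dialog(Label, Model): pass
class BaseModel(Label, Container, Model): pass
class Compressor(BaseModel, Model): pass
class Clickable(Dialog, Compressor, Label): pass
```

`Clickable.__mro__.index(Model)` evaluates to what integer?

6

L[Clickable] = Clickable + merge(L[Dialog], L[Compressor], L[Label], [Dialog Compressor Label])
  take Dialog:  [Dialog Label Container Model object] + [Compressor BaseModel Label Container Model object] + [Label Container object] + [Dialog Compressor Label]
  take Compressor:  [Label Container Model object] + [Compressor BaseModel Label Container Model object] + [Label Container object] + [Compressor Label]
  take BaseModel:  [Label Container Model object] + [BaseModel Label Container Model object] + [Label Container object] + [Label]
  take Label:  [Label Container Model object] + [Label Container Model object] + [Label Container object] + [Label]
  take Container:  [Container Model object] + [Container Model object] + [Container object]
  take Model:  [Model object] + [Model object] + [object]
  take object:  [object] + [object] + [object]
MRO: Clickable Dialog Compressor BaseModel Label Container Model object
Model sits at index 6.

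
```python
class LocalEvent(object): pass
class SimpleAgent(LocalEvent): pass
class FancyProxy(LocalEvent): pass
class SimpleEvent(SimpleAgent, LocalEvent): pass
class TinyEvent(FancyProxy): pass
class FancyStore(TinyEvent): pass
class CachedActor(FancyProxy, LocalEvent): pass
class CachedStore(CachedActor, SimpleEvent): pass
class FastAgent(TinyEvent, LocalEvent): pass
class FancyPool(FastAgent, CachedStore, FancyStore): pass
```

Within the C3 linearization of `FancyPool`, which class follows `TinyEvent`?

FancyProxy

L[FancyPool] = FancyPool + merge(L[FastAgent], L[CachedStore], L[FancyStore], [FastAgent CachedStore FancyStore])
  take FastAgent:  [FastAgent TinyEvent FancyProxy LocalEvent object] + [CachedStore CachedActor FancyProxy SimpleEvent SimpleAgent LocalEvent object] + [FancyStore TinyEvent FancyProxy LocalEvent object] + [FastAgent CachedStore FancyStore]
  take CachedStore:  [TinyEvent FancyProxy LocalEvent object] + [CachedStore CachedActor FancyProxy SimpleEvent SimpleAgent LocalEvent object] + [FancyStore TinyEvent FancyProxy LocalEvent object] + [CachedStore FancyStore]
  take CachedActor:  [TinyEvent FancyProxy LocalEvent object] + [CachedActor FancyProxy SimpleEvent SimpleAgent LocalEvent object] + [FancyStore TinyEvent FancyProxy LocalEvent object] + [FancyStore]
  take FancyStore:  [TinyEvent FancyProxy LocalEvent object] + [FancyProxy SimpleEvent SimpleAgent LocalEvent object] + [FancyStore TinyEvent FancyProxy LocalEvent object] + [FancyStore]
  take TinyEvent:  [TinyEvent FancyProxy LocalEvent object] + [FancyProxy SimpleEvent SimpleAgent LocalEvent object] + [TinyEvent FancyProxy LocalEvent object]
  take FancyProxy:  [FancyProxy LocalEvent object] + [FancyProxy SimpleEvent SimpleAgent LocalEvent object] + [FancyProxy LocalEvent object]
  take SimpleEvent:  [LocalEvent object] + [SimpleEvent SimpleAgent LocalEvent object] + [LocalEvent object]
  take SimpleAgent:  [LocalEvent object] + [SimpleAgent LocalEvent object] + [LocalEvent object]
  take LocalEvent:  [LocalEvent object] + [LocalEvent object] + [LocalEvent object]
  take object:  [object] + [object] + [object]
MRO: FancyPool FastAgent CachedStore CachedActor FancyStore TinyEvent FancyProxy SimpleEvent SimpleAgent LocalEvent object
TinyEvent is at position 5; next is FancyProxy.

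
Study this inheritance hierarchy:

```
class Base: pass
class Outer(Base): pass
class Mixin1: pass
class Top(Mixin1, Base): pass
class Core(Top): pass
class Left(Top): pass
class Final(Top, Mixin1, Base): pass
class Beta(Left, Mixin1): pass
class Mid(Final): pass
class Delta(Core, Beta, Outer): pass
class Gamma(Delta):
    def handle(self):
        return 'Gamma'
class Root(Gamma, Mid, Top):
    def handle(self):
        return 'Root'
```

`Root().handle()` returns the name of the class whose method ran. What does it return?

Root

L[Root] = Root + merge(L[Gamma], L[Mid], L[Top], [Gamma Mid Top])
  take Gamma:  [Gamma Delta Core Beta Left Top Mixin1 Outer Base object] + [Mid Final Top Mixin1 Base object] + [Top Mixin1 Base object] + [Gamma Mid Top]
  take Delta:  [Delta Core Beta Left Top Mixin1 Outer Base object] + [Mid Final Top Mixin1 Base object] + [Top Mixin1 Base object] + [Mid Top]
  take Core:  [Core Beta Left Top Mixin1 Outer Base object] + [Mid Final Top Mixin1 Base object] + [Top Mixin1 Base object] + [Mid Top]
  take Beta:  [Beta Left Top Mixin1 Outer Base object] + [Mid Final Top Mixin1 Base object] + [Top Mixin1 Base object] + [Mid Top]
  take Left:  [Left Top Mixin1 Outer Base object] + [Mid Final Top Mixin1 Base object] + [Top Mixin1 Base object] + [Mid Top]
  take Mid:  [Top Mixin1 Outer Base object] + [Mid Final Top Mixin1 Base object] + [Top Mixin1 Base object] + [Mid Top]
  take Final:  [Top Mixin1 Outer Base object] + [Final Top Mixin1 Base object] + [Top Mixin1 Base object] + [Top]
  take Top:  [Top Mixin1 Outer Base object] + [Top Mixin1 Base object] + [Top Mixin1 Base object] + [Top]
  take Mixin1:  [Mixin1 Outer Base object] + [Mixin1 Base object] + [Mixin1 Base object]
  take Outer:  [Outer Base object] + [Base object] + [Base object]
  take Base:  [Base object] + [Base object] + [Base object]
  take object:  [object] + [object] + [object]
MRO: Root Gamma Delta Core Beta Left Mid Final Top Mixin1 Outer Base object
handle is defined in: Gamma, Root. First along the MRO is Root.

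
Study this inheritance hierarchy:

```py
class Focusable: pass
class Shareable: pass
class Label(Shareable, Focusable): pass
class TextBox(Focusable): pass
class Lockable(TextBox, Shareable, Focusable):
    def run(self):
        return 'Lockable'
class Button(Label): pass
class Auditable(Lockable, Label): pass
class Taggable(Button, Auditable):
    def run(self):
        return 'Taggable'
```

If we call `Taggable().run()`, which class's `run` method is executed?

Taggable

L[Taggable] = Taggable + merge(L[Button], L[Auditable], [Button Auditable])
  take Button:  [Button Label Shareable Focusable object] + [Auditable Lockable TextBox Label Shareable Focusable object] + [Button Auditable]
  take Auditable:  [Label Shareable Focusable object] + [Auditable Lockable TextBox Label Shareable Focusable object] + [Auditable]
  take Lockable:  [Label Shareable Focusable object] + [Lockable TextBox Label Shareable Focusable object]
  take TextBox:  [Label Shareable Focusable object] + [TextBox Label Shareable Focusable object]
  take Label:  [Label Shareable Focusable object] + [Label Shareable Focusable object]
  take Shareable:  [Shareable Focusable object] + [Shareable Focusable object]
  take Focusable:  [Focusable object] + [Focusable object]
  take object:  [object] + [object]
MRO: Taggable Button Auditable Lockable TextBox Label Shareable Focusable object
run is defined in: Lockable, Taggable. First along the MRO is Taggable.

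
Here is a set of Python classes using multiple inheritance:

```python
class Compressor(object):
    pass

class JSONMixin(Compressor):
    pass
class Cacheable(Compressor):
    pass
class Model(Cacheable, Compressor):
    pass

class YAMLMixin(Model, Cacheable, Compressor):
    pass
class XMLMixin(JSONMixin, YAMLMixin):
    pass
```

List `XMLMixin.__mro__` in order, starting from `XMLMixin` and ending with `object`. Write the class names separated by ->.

L[XMLMixin] = XMLMixin + merge(L[JSONMixin], L[YAMLMixin], [JSONMixin YAMLMixin])
  take JSONMixin:  [JSONMixin Compressor object] + [YAMLMixin Model Cacheable Compressor object] + [JSONMixin YAMLMixin]
  take YAMLMixin:  [Compressor object] + [YAMLMixin Model Cacheable Compressor object] + [YAMLMixin]
  take Model:  [Compressor object] + [Model Cacheable Compressor object]
  take Cacheable:  [Compressor object] + [Cacheable Compressor object]
  take Compressor:  [Compressor object] + [Compressor object]
  take object:  [object] + [object]

XMLMixin -> JSONMixin -> YAMLMixin -> Model -> Cacheable -> Compressor -> object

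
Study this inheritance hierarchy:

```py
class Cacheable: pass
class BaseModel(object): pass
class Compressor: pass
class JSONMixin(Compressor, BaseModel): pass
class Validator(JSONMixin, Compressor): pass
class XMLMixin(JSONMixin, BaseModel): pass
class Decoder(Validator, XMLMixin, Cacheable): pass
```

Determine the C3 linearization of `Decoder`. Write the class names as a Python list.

[Decoder, Validator, XMLMixin, JSONMixin, Compressor, BaseModel, Cacheable, object]

L[Decoder] = Decoder + merge(L[Validator], L[XMLMixin], L[Cacheable], [Validator XMLMixin Cacheable])
  take Validator:  [Validator JSONMixin Compressor BaseModel object] + [XMLMixin JSONMixin Compressor BaseModel object] + [Cacheable object] + [Validator XMLMixin Cacheable]
  take XMLMixin:  [JSONMixin Compressor BaseModel object] + [XMLMixin JSONMixin Compressor BaseModel object] + [Cacheable object] + [XMLMixin Cacheable]
  take JSONMixin:  [JSONMixin Compressor BaseModel object] + [JSONMixin Compressor BaseModel object] + [Cacheable object] + [Cacheable]
  take Compressor:  [Compressor BaseModel object] + [Compressor BaseModel object] + [Cacheable object] + [Cacheable]
  take BaseModel:  [BaseModel object] + [BaseModel object] + [Cacheable object] + [Cacheable]
  take Cacheable:  [object] + [object] + [Cacheable object] + [Cacheable]
  take object:  [object] + [object] + [object]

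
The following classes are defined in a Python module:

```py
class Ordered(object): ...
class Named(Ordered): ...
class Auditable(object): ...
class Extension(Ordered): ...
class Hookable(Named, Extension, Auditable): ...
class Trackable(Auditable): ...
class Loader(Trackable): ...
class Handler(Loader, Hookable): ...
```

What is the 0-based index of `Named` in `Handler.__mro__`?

L[Handler] = Handler + merge(L[Loader], L[Hookable], [Loader Hookable])
  take Loader:  [Loader Trackable Auditable object] + [Hookable Named Extension Ordered Auditable object] + [Loader Hookable]
  take Trackable:  [Trackable Auditable object] + [Hookable Named Extension Ordered Auditable object] + [Hookable]
  take Hookable:  [Auditable object] + [Hookable Named Extension Ordered Auditable object] + [Hookable]
  take Named:  [Auditable object] + [Named Extension Ordered Auditable object]
  take Extension:  [Auditable object] + [Extension Ordered Auditable object]
  take Ordered:  [Auditable object] + [Ordered Auditable object]
  take Auditable:  [Auditable object] + [Auditable object]
  take object:  [object] + [object]
MRO: Handler Loader Trackable Hookable Named Extension Ordered Auditable object
Named sits at index 4.

4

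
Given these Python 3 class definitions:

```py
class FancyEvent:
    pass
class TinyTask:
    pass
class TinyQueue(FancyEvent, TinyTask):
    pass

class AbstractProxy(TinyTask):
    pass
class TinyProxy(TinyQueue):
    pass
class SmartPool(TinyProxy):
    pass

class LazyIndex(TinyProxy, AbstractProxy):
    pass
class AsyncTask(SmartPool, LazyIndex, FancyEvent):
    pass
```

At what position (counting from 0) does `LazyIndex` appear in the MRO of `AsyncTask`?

L[AsyncTask] = AsyncTask + merge(L[SmartPool], L[LazyIndex], L[FancyEvent], [SmartPool LazyIndex FancyEvent])
  take SmartPool:  [SmartPool TinyProxy TinyQueue FancyEvent TinyTask object] + [LazyIndex TinyProxy TinyQueue FancyEvent AbstractProxy TinyTask object] + [FancyEvent object] + [SmartPool LazyIndex FancyEvent]
  take LazyIndex:  [TinyProxy TinyQueue FancyEvent TinyTask object] + [LazyIndex TinyProxy TinyQueue FancyEvent AbstractProxy TinyTask object] + [FancyEvent object] + [LazyIndex FancyEvent]
  take TinyProxy:  [TinyProxy TinyQueue FancyEvent TinyTask object] + [TinyProxy TinyQueue FancyEvent AbstractProxy TinyTask object] + [FancyEvent object] + [FancyEvent]
  take TinyQueue:  [TinyQueue FancyEvent TinyTask object] + [TinyQueue FancyEvent AbstractProxy TinyTask object] + [FancyEvent object] + [FancyEvent]
  take FancyEvent:  [FancyEvent TinyTask object] + [FancyEvent AbstractProxy TinyTask object] + [FancyEvent object] + [FancyEvent]
  take AbstractProxy:  [TinyTask object] + [AbstractProxy TinyTask object] + [object]
  take TinyTask:  [TinyTask object] + [TinyTask object] + [object]
  take object:  [object] + [object] + [object]
MRO: AsyncTask SmartPool LazyIndex TinyProxy TinyQueue FancyEvent AbstractProxy TinyTask object
LazyIndex sits at index 2.

2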